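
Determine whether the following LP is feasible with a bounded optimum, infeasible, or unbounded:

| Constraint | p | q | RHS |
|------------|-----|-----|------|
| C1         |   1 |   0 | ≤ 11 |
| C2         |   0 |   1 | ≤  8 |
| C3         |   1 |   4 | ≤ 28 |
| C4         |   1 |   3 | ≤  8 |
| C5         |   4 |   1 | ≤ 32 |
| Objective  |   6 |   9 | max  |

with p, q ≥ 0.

Feasible with a bounded optimal solution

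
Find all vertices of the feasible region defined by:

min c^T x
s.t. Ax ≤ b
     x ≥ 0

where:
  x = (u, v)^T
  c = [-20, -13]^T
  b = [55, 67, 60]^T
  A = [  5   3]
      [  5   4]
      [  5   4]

(0, 0), (11, 0), (8, 5), (0, 15)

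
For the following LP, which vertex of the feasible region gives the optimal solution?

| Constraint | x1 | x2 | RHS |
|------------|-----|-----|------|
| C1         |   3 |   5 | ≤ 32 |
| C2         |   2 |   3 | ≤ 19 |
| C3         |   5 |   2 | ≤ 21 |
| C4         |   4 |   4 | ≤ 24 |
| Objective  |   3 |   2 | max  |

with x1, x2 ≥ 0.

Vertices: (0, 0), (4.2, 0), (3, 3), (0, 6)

Evaluate the objective at each vertex of the feasible region:
  z(0, 0) = 0
  z(4.2, 0) = 12.6
  z(3, 3) = 15  ←
  z(0, 6) = 12
The maximum is at x1 = 3, x2 = 3.

(3, 3)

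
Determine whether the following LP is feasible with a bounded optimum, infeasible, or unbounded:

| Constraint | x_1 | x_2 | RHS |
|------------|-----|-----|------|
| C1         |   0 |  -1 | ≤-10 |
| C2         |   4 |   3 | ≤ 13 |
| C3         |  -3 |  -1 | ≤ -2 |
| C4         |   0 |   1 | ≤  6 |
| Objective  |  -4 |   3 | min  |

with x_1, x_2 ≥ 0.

Infeasible (no feasible solution exists)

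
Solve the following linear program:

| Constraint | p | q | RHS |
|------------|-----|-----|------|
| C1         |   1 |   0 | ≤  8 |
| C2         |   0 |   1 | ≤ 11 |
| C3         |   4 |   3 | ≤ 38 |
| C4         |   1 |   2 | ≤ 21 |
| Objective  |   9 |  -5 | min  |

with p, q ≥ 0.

Evaluate the objective at each vertex of the feasible region:
  z(0, 0) = 0
  z(8, 0) = 72
  z(8, 2) = 62
  z(2.6, 9.2) = -22.6
  z(0, 10.5) = -52.5  ←
The minimum is at p = 0, q = 10.5.

p = 0, q = 10.5, z = -52.5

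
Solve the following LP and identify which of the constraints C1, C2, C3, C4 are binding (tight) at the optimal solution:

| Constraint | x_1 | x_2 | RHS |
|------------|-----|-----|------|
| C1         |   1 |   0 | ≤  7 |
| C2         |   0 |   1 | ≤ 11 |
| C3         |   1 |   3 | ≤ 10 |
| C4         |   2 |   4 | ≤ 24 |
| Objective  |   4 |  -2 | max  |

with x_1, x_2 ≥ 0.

At x_1 = 7, x_2 = 0, compute slack b - a·x for each constraint:
  C1: 7 − 7 = 0  (binding)
  C2: 11 − 0 = 11  (slack)
  C3: 10 − 7 = 3  (slack)
  C4: 24 − 14 = 10  (slack)

Optimal: x_1 = 7, x_2 = 0
Binding: C1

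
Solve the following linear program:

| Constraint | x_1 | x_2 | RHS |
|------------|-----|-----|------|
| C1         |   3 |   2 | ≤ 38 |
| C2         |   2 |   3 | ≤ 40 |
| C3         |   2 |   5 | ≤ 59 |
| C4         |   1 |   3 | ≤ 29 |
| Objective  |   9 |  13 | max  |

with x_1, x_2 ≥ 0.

Evaluate the objective at each vertex of the feasible region:
  z(0, 0) = 0
  z(12.67, 0) = 114
  z(8, 7) = 163  ←
  z(0, 9.667) = 125.7
The maximum is at x_1 = 8, x_2 = 7.

x_1 = 8, x_2 = 7, z = 163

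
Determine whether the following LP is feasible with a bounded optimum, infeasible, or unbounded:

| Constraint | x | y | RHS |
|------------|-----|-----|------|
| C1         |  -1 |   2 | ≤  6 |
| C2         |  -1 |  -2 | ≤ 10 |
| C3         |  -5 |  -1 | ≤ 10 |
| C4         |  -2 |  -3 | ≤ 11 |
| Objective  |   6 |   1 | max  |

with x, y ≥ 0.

Unbounded (objective can increase without bound)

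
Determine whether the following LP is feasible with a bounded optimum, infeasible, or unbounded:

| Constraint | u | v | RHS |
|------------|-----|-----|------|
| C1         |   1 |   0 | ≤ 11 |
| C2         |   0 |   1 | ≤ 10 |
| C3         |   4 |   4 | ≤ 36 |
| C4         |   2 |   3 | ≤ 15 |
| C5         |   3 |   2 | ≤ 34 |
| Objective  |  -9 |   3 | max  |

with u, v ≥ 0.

Feasible with a bounded optimal solution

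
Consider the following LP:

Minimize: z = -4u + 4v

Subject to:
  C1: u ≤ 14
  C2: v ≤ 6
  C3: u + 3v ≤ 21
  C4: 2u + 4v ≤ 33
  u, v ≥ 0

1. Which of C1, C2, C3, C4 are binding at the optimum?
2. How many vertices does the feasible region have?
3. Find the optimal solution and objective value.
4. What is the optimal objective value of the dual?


1. C1
2. 6
3. u = 14, v = 0, z = -56
4. -56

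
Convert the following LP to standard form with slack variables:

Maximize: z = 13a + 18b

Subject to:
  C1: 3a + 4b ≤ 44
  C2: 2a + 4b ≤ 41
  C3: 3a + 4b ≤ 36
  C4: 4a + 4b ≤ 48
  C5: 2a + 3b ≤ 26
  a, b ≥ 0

max z = 13a + 18b

s.t.
  3a + 4b + s1 = 44
  2a + 4b + s2 = 41
  3a + 4b + s3 = 36
  4a + 4b + s4 = 48
  2a + 3b + s5 = 26
  a, b, s1, s2, s3, s4, s5 ≥ 0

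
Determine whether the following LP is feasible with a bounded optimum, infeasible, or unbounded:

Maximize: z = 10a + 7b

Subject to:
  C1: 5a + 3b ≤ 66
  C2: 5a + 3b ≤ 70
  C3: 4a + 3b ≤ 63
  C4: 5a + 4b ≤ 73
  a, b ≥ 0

Feasible with a bounded optimal solution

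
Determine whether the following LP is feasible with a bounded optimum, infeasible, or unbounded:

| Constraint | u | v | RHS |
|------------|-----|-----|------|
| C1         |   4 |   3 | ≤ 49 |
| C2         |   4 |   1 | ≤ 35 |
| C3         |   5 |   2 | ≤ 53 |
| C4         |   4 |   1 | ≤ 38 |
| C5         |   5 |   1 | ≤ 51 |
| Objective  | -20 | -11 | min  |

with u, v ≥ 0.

Feasible with a bounded optimal solution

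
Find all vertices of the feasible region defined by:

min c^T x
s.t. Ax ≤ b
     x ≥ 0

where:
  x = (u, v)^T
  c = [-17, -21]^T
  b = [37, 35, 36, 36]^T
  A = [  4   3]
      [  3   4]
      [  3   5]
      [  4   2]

(0, 0), (9, 0), (8.5, 1), (7, 3), (0, 7.2)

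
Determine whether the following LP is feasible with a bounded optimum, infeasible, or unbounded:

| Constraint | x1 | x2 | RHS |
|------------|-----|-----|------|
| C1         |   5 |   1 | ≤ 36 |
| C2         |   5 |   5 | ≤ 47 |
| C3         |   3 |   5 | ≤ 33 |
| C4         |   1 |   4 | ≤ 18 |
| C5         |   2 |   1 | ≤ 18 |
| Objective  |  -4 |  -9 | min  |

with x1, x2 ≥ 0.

Feasible with a bounded optimal solution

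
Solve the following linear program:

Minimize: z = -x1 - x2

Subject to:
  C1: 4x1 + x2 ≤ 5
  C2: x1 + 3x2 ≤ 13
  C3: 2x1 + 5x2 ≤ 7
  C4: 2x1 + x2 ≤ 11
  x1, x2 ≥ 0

Evaluate the objective at each vertex of the feasible region:
  z(0, 0) = 0
  z(1.25, 0) = -1.25
  z(1, 1) = -2  ←
  z(0, 1.4) = -1.4
The minimum is at x1 = 1, x2 = 1.

x1 = 1, x2 = 1, z = -2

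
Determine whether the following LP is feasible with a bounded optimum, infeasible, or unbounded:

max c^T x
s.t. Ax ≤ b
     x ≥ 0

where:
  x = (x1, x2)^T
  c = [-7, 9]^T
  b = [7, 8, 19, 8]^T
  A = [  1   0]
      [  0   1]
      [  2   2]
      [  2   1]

Feasible with a bounded optimal solution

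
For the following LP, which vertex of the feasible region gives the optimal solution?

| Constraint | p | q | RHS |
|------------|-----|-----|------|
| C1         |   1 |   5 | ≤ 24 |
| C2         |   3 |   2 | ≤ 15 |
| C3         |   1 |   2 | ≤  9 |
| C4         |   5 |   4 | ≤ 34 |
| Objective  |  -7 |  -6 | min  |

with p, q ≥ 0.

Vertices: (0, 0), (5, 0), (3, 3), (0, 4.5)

Evaluate the objective at each vertex of the feasible region:
  z(0, 0) = 0
  z(5, 0) = -35
  z(3, 3) = -39  ←
  z(0, 4.5) = -27
The minimum is at p = 3, q = 3.

(3, 3)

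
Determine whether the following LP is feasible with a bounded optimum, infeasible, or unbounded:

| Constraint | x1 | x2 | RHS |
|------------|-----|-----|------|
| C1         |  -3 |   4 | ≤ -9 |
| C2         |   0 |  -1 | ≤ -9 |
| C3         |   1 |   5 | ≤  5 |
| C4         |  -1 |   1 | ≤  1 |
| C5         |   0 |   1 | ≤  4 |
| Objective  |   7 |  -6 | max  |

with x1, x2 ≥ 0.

Infeasible (no feasible solution exists)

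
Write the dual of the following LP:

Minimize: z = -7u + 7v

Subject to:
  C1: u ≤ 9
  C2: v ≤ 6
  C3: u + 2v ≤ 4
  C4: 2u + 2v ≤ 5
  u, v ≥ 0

Primal min cᵀx s.t. Ax ≤ b, x ≥ 0  →  Dual max −bᵀy s.t. Aᵀy ≥ −c, y ≥ 0.

Maximize: z = -9y1 - 6y2 - 4y3 - 5y4

Subject to:
  y1 + y3 + 2y4 ≥ 7
  y2 + 2y3 + 2y4 ≥ -7
  y1, y2, y3, y4 ≥ 0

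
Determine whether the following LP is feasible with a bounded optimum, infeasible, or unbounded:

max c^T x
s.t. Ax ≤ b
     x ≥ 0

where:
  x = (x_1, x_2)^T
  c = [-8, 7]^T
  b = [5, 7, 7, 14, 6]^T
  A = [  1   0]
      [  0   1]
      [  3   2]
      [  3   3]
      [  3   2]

Feasible with a bounded optimal solution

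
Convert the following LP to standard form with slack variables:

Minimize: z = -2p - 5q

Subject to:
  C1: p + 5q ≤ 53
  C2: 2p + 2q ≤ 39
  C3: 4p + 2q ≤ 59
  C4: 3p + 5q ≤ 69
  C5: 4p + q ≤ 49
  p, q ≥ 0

min z = -2p - 5q

s.t.
  p + 5q + s1 = 53
  2p + 2q + s2 = 39
  4p + 2q + s3 = 59
  3p + 5q + s4 = 69
  4p + q + s5 = 49
  p, q, s1, s2, s3, s4, s5 ≥ 0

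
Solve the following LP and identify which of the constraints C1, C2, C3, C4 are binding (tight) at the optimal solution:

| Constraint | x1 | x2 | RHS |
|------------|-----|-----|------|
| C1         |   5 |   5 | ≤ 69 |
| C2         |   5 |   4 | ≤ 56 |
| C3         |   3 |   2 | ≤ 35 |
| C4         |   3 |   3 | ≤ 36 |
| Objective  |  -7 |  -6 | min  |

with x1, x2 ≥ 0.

At x1 = 8, x2 = 4, compute slack b - a·x for each constraint:
  C1: 69 − 60 = 9  (slack)
  C2: 56 − 56 = 0  (binding)
  C3: 35 − 32 = 3  (slack)
  C4: 36 − 36 = 0  (binding)

Optimal: x1 = 8, x2 = 4
Binding: C2, C4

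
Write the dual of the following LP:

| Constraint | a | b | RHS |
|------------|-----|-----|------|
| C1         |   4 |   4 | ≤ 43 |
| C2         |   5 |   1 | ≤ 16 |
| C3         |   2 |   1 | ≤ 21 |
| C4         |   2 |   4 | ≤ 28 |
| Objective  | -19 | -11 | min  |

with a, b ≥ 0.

Primal min cᵀx s.t. Ax ≤ b, x ≥ 0  →  Dual max −bᵀy s.t. Aᵀy ≥ −c, y ≥ 0.

Maximize: z = -43y1 - 16y2 - 21y3 - 28y4

Subject to:
  4y1 + 5y2 + 2y3 + 2y4 ≥ 19
  4y1 + y2 + y3 + 4y4 ≥ 11
  y1, y2, y3, y4 ≥ 0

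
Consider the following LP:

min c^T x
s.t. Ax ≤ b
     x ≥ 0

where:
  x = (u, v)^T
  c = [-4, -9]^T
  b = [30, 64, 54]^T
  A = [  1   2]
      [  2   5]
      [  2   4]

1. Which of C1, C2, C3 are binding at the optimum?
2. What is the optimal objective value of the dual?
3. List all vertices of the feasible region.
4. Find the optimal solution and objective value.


1. C2, C3
2. -118
3. (0, 0), (27, 0), (7, 10), (0, 12.8)
4. u = 7, v = 10, z = -118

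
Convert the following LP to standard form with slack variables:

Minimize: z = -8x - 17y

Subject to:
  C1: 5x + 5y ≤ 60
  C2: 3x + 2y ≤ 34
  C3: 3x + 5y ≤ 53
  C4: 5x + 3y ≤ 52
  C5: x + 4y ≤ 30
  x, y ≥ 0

min z = -8x - 17y

s.t.
  5x + 5y + s1 = 60
  3x + 2y + s2 = 34
  3x + 5y + s3 = 53
  5x + 3y + s4 = 52
  x + 4y + s5 = 30
  x, y, s1, s2, s3, s4, s5 ≥ 0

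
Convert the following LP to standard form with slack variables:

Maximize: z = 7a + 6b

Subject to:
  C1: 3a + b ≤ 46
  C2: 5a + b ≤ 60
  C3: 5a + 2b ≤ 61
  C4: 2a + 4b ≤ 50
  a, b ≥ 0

max z = 7a + 6b

s.t.
  3a + b + s1 = 46
  5a + b + s2 = 60
  5a + 2b + s3 = 61
  2a + 4b + s4 = 50
  a, b, s1, s2, s3, s4 ≥ 0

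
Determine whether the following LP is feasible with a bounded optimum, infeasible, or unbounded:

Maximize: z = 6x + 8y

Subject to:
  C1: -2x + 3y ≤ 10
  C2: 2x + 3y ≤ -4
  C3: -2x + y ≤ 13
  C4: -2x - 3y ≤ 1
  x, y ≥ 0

Infeasible (no feasible solution exists)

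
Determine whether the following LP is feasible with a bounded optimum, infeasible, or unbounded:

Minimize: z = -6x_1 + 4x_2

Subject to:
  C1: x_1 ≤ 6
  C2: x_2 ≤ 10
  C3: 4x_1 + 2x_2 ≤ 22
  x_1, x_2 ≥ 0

Feasible with a bounded optimal solution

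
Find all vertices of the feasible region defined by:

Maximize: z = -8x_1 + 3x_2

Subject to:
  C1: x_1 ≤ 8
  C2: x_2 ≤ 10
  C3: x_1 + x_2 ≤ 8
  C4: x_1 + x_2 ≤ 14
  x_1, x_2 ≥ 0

(0, 0), (8, 0), (0, 8)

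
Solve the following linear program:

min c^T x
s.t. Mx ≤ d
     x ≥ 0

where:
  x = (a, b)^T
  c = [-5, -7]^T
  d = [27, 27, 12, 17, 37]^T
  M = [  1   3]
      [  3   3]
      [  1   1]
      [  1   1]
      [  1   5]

Evaluate the objective at each vertex of the feasible region:
  z(0, 0) = 0
  z(9, 0) = -45
  z(2, 7) = -59  ←
  z(0, 7.4) = -51.8
The minimum is at a = 2, b = 7.

a = 2, b = 7, z = -59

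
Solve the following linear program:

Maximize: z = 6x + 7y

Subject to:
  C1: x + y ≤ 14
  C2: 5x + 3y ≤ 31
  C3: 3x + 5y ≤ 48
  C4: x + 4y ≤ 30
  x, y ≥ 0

Evaluate the objective at each vertex of the feasible region:
  z(0, 0) = 0
  z(6.2, 0) = 37.2
  z(2, 7) = 61  ←
  z(0, 7.5) = 52.5
The maximum is at x = 2, y = 7.

x = 2, y = 7, z = 61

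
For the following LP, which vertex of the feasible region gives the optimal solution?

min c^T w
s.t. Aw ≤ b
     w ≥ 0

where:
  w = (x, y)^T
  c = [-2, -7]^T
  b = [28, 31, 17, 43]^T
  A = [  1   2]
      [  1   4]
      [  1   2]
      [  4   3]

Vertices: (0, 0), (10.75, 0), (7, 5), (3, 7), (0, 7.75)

Evaluate the objective at each vertex of the feasible region:
  z(0, 0) = 0
  z(10.75, 0) = -21.5
  z(7, 5) = -49
  z(3, 7) = -55  ←
  z(0, 7.75) = -54.25
The minimum is at x = 3, y = 7.

(3, 7)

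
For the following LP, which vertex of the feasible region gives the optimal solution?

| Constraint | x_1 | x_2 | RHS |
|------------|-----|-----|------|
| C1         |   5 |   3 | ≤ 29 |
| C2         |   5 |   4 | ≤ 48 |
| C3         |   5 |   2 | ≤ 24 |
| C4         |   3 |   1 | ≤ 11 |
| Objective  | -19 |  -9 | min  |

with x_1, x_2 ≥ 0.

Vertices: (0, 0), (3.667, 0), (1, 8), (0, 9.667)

Evaluate the objective at each vertex of the feasible region:
  z(0, 0) = 0
  z(3.667, 0) = -69.67
  z(1, 8) = -91  ←
  z(0, 9.667) = -87
The minimum is at x_1 = 1, x_2 = 8.

(1, 8)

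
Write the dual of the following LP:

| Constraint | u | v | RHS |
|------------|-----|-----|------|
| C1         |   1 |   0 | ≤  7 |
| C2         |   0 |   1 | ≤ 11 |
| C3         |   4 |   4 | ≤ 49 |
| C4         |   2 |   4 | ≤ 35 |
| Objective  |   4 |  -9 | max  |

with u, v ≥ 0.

Primal max cᵀx s.t. Ax ≤ b, x ≥ 0  →  Dual min bᵀy s.t. Aᵀy ≥ c, y ≥ 0.

Minimize: z = 7y1 + 11y2 + 49y3 + 35y4

Subject to:
  y1 + 4y3 + 2y4 ≥ 4
  y2 + 4y3 + 4y4 ≥ -9
  y1, y2, y3, y4 ≥ 0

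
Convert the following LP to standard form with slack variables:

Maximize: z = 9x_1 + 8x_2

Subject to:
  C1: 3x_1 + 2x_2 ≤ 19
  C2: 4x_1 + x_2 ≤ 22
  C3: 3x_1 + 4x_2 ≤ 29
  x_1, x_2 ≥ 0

max z = 9x_1 + 8x_2

s.t.
  3x_1 + 2x_2 + s1 = 19
  4x_1 + x_2 + s2 = 22
  3x_1 + 4x_2 + s3 = 29
  x_1, x_2, s1, s2, s3 ≥ 0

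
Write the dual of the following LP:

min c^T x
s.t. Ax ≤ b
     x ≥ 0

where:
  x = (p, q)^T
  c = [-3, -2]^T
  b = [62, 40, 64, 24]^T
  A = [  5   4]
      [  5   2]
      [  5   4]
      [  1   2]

Primal min cᵀx s.t. Ax ≤ b, x ≥ 0  →  Dual max −bᵀy s.t. Aᵀy ≥ −c, y ≥ 0.

Maximize: z = -62y1 - 40y2 - 64y3 - 24y4

Subject to:
  5y1 + 5y2 + 5y3 + y4 ≥ 3
  4y1 + 2y2 + 4y3 + 2y4 ≥ 2
  y1, y2, y3, y4 ≥ 0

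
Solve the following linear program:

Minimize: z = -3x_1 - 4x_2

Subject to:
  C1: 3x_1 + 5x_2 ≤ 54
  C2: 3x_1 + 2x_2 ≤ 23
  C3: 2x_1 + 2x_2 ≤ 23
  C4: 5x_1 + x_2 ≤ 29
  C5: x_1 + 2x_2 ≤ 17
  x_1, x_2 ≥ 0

Evaluate the objective at each vertex of the feasible region:
  z(0, 0) = 0
  z(5.8, 0) = -17.4
  z(5, 4) = -31
  z(3, 7) = -37  ←
  z(0, 8.5) = -34
The minimum is at x_1 = 3, x_2 = 7.

x_1 = 3, x_2 = 7, z = -37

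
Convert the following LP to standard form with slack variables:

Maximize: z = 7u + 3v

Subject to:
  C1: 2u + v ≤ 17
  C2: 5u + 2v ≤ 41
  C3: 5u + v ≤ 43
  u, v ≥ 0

max z = 7u + 3v

s.t.
  2u + v + s1 = 17
  5u + 2v + s2 = 41
  5u + v + s3 = 43
  u, v, s1, s2, s3 ≥ 0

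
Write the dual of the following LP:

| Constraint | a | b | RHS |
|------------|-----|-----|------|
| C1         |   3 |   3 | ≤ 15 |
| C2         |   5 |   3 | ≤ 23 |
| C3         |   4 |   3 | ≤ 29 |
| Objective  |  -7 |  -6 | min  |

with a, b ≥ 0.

Primal min cᵀx s.t. Ax ≤ b, x ≥ 0  →  Dual max −bᵀy s.t. Aᵀy ≥ −c, y ≥ 0.

Maximize: z = -15y1 - 23y2 - 29y3

Subject to:
  3y1 + 5y2 + 4y3 ≥ 7
  3y1 + 3y2 + 3y3 ≥ 6
  y1, y2, y3 ≥ 0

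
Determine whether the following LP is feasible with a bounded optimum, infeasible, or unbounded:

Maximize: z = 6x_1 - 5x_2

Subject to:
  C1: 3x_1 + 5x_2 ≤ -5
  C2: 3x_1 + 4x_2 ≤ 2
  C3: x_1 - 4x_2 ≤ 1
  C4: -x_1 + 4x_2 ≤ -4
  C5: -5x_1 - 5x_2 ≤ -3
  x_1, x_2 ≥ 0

Infeasible (no feasible solution exists)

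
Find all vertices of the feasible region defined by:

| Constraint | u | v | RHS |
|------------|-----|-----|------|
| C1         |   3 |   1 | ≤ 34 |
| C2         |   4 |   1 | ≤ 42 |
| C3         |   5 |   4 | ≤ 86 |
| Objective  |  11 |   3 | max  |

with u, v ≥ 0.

(0, 0), (10.5, 0), (8, 10), (7.143, 12.57), (0, 21.5)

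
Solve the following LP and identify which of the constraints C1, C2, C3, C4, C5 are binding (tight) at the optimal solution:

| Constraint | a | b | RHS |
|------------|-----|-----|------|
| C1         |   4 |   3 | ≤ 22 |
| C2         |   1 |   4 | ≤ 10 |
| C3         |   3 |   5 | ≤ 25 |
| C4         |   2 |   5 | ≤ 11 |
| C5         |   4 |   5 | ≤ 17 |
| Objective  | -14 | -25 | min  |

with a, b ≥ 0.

At a = 3, b = 1, compute slack b - a·x for each constraint:
  C1: 22 − 15 = 7  (slack)
  C2: 10 − 7 = 3  (slack)
  C3: 25 − 14 = 11  (slack)
  C4: 11 − 11 = 0  (binding)
  C5: 17 − 17 = 0  (binding)

Optimal: a = 3, b = 1
Binding: C4, C5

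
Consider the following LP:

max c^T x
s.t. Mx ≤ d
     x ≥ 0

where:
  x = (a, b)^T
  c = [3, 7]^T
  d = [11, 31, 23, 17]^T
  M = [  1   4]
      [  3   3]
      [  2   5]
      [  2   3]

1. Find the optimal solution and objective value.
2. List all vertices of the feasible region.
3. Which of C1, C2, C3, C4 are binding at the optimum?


1. a = 7, b = 1, z = 28
2. (0, 0), (8.5, 0), (7, 1), (0, 2.75)
3. C1, C4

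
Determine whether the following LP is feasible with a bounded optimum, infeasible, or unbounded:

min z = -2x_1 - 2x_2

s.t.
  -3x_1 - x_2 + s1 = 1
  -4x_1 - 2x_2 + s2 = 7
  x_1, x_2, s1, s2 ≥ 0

Unbounded (objective can decrease without bound)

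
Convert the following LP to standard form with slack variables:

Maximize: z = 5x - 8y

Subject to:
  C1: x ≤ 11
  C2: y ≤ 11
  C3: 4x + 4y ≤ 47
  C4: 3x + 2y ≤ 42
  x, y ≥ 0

max z = 5x - 8y

s.t.
  x + s1 = 11
  y + s2 = 11
  4x + 4y + s3 = 47
  3x + 2y + s4 = 42
  x, y, s1, s2, s3, s4 ≥ 0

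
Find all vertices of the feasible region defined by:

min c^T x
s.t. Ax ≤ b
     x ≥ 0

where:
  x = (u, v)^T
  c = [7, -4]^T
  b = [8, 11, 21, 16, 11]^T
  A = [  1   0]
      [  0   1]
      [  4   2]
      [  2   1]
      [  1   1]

(0, 0), (5.25, 0), (0, 10.5)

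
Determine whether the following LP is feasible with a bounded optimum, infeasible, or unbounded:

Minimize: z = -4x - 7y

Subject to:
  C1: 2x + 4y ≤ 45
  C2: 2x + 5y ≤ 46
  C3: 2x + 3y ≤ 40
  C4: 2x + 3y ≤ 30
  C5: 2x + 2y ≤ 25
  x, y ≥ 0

Feasible with a bounded optimal solution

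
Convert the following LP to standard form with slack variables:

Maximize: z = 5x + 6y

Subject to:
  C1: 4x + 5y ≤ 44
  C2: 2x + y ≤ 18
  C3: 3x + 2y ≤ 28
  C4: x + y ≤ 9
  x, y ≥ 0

max z = 5x + 6y

s.t.
  4x + 5y + s1 = 44
  2x + y + s2 = 18
  3x + 2y + s3 = 28
  x + y + s4 = 9
  x, y, s1, s2, s3, s4 ≥ 0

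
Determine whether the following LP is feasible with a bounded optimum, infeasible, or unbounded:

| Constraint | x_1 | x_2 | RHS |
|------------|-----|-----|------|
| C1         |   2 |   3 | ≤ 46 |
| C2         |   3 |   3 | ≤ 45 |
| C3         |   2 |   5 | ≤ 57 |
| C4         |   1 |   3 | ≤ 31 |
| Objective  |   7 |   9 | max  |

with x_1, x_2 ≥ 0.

Feasible with a bounded optimal solution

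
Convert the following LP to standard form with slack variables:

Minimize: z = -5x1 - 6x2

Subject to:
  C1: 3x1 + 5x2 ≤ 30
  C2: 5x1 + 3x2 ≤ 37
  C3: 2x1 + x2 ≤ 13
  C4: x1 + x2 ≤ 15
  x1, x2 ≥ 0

min z = -5x1 - 6x2

s.t.
  3x1 + 5x2 + s1 = 30
  5x1 + 3x2 + s2 = 37
  2x1 + x2 + s3 = 13
  x1 + x2 + s4 = 15
  x1, x2, s1, s2, s3, s4 ≥ 0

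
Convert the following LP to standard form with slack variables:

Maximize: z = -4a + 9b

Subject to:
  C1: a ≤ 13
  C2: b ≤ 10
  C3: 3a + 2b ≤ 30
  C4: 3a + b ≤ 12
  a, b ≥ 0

max z = -4a + 9b

s.t.
  a + s1 = 13
  b + s2 = 10
  3a + 2b + s3 = 30
  3a + b + s4 = 12
  a, b, s1, s2, s3, s4 ≥ 0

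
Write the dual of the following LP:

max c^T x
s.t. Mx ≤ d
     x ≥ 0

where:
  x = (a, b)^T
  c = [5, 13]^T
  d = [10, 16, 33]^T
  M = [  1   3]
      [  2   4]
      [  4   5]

Primal max cᵀx s.t. Ax ≤ b, x ≥ 0  →  Dual min bᵀy s.t. Aᵀy ≥ c, y ≥ 0.

Minimize: z = 10y1 + 16y2 + 33y3

Subject to:
  y1 + 2y2 + 4y3 ≥ 5
  3y1 + 4y2 + 5y3 ≥ 13
  y1, y2, y3 ≥ 0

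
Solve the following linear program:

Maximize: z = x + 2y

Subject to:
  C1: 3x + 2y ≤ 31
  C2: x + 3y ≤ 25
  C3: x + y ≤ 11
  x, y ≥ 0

Evaluate the objective at each vertex of the feasible region:
  z(0, 0) = 0
  z(10.33, 0) = 10.33
  z(9, 2) = 13
  z(4, 7) = 18  ←
  z(0, 8.333) = 16.67
The maximum is at x = 4, y = 7.

x = 4, y = 7, z = 18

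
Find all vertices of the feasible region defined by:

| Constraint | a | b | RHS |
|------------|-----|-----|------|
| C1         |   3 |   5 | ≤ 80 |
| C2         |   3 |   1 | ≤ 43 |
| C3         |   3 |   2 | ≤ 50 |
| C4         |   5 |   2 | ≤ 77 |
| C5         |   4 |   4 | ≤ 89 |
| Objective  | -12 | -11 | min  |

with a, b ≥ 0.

(0, 0), (14.33, 0), (12, 7), (10, 10), (0, 16)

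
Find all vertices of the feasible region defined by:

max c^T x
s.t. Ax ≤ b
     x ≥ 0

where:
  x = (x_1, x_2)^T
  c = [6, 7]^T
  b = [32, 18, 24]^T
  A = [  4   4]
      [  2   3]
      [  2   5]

(0, 0), (8, 0), (6, 2), (4.5, 3), (0, 4.8)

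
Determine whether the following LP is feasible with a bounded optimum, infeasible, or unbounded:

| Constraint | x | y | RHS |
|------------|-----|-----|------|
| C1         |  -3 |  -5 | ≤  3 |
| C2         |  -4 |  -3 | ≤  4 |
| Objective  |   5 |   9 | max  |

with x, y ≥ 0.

Unbounded (objective can increase without bound)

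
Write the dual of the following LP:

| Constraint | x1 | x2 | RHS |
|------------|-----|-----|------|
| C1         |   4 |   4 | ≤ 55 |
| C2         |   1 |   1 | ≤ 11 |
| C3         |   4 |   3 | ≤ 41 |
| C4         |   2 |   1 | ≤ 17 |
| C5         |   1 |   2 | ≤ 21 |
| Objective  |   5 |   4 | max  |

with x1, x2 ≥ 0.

Primal max cᵀx s.t. Ax ≤ b, x ≥ 0  →  Dual min bᵀy s.t. Aᵀy ≥ c, y ≥ 0.

Minimize: z = 55y1 + 11y2 + 41y3 + 17y4 + 21y5

Subject to:
  4y1 + y2 + 4y3 + 2y4 + y5 ≥ 5
  4y1 + y2 + 3y3 + y4 + 2y5 ≥ 4
  y1, y2, y3, y4, y5 ≥ 0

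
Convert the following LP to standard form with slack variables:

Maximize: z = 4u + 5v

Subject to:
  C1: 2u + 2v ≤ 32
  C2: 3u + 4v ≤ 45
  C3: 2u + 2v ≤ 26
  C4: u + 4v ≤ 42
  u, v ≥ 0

max z = 4u + 5v

s.t.
  2u + 2v + s1 = 32
  3u + 4v + s2 = 45
  2u + 2v + s3 = 26
  u + 4v + s4 = 42
  u, v, s1, s2, s3, s4 ≥ 0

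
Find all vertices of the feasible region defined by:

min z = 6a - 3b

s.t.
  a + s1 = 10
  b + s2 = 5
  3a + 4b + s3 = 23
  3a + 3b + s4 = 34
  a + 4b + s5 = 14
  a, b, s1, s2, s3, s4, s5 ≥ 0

(0, 0), (7.667, 0), (4.5, 2.375), (0, 3.5)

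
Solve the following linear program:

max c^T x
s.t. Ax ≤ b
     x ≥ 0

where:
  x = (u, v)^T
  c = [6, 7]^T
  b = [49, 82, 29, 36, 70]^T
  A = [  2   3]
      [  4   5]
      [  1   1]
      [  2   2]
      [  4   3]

Evaluate the objective at each vertex of the feasible region:
  z(0, 0) = 0
  z(17.5, 0) = 105
  z(16, 2) = 110
  z(8, 10) = 118  ←
  z(0.5, 16) = 115
  z(0, 16.33) = 114.3
The maximum is at u = 8, v = 10.

u = 8, v = 10, z = 118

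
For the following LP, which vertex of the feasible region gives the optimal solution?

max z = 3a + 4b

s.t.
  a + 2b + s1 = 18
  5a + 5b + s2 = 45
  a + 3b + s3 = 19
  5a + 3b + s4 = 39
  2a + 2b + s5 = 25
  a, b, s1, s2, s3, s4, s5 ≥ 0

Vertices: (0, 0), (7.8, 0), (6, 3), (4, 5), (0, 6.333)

Evaluate the objective at each vertex of the feasible region:
  z(0, 0) = 0
  z(7.8, 0) = 23.4
  z(6, 3) = 30
  z(4, 5) = 32  ←
  z(0, 6.333) = 25.33
The maximum is at a = 4, b = 5.

(4, 5)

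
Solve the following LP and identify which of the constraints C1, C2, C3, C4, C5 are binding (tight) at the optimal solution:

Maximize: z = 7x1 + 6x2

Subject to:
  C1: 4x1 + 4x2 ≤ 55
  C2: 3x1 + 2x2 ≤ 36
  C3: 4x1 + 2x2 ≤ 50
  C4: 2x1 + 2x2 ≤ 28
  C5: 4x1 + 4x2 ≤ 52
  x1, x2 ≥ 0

At x1 = 10, x2 = 3, compute slack b - a·x for each constraint:
  C1: 55 − 52 = 3  (slack)
  C2: 36 − 36 = 0  (binding)
  C3: 50 − 46 = 4  (slack)
  C4: 28 − 26 = 2  (slack)
  C5: 52 − 52 = 0  (binding)

Optimal: x1 = 10, x2 = 3
Binding: C2, C5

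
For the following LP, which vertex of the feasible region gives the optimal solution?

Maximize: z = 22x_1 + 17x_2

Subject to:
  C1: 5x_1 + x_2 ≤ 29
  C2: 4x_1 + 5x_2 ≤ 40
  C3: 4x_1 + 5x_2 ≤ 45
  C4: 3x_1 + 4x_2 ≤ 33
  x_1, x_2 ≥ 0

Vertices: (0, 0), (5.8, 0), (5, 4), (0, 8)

Evaluate the objective at each vertex of the feasible region:
  z(0, 0) = 0
  z(5.8, 0) = 127.6
  z(5, 4) = 178  ←
  z(0, 8) = 136
The maximum is at x_1 = 5, x_2 = 4.

(5, 4)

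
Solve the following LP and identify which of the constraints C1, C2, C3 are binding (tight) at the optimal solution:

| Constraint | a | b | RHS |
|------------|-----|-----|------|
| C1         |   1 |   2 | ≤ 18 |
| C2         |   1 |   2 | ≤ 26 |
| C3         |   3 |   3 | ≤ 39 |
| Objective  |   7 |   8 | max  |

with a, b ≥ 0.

At a = 8, b = 5, compute slack b - a·x for each constraint:
  C1: 18 − 18 = 0  (binding)
  C2: 26 − 18 = 8  (slack)
  C3: 39 − 39 = 0  (binding)

Optimal: a = 8, b = 5
Binding: C1, C3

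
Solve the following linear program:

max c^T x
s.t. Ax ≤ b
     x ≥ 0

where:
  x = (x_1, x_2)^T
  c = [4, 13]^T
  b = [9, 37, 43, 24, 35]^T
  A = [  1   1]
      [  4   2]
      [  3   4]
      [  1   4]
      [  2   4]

Evaluate the objective at each vertex of the feasible region:
  z(0, 0) = 0
  z(9, 0) = 36
  z(4, 5) = 81  ←
  z(0, 6) = 78
The maximum is at x_1 = 4, x_2 = 5.

x_1 = 4, x_2 = 5, z = 81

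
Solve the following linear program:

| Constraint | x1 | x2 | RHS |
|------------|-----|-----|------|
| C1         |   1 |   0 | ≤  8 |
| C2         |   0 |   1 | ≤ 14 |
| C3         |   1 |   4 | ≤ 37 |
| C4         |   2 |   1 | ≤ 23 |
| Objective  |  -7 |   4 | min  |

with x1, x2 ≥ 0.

Evaluate the objective at each vertex of the feasible region:
  z(0, 0) = 0
  z(8, 0) = -56  ←
  z(8, 7) = -28
  z(7.857, 7.286) = -25.86
  z(0, 9.25) = 37
The minimum is at x1 = 8, x2 = 0.

x1 = 8, x2 = 0, z = -56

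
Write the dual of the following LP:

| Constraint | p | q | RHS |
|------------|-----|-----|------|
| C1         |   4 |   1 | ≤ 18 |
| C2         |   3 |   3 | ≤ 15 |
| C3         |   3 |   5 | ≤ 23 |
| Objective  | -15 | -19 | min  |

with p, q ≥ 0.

Primal min cᵀx s.t. Ax ≤ b, x ≥ 0  →  Dual max −bᵀy s.t. Aᵀy ≥ −c, y ≥ 0.

Maximize: z = -18y1 - 15y2 - 23y3

Subject to:
  4y1 + 3y2 + 3y3 ≥ 15
  y1 + 3y2 + 5y3 ≥ 19
  y1, y2, y3 ≥ 0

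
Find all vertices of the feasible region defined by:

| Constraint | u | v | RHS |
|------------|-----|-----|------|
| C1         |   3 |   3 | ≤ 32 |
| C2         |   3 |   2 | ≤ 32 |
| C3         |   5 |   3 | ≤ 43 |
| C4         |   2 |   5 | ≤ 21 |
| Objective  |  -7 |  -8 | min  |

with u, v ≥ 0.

(0, 0), (8.6, 0), (8, 1), (0, 4.2)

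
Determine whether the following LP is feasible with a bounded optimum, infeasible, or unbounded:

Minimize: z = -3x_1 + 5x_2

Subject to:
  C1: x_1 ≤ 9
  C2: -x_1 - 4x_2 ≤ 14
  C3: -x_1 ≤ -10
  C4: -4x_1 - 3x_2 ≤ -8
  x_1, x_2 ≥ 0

Infeasible (no feasible solution exists)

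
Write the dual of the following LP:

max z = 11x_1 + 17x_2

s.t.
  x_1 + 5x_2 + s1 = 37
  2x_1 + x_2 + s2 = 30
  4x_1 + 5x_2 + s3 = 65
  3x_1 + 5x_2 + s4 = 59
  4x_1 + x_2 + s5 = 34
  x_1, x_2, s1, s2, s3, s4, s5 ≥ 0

Primal max cᵀx s.t. Ax ≤ b, x ≥ 0  →  Dual min bᵀy s.t. Aᵀy ≥ c, y ≥ 0.

Minimize: z = 37y1 + 30y2 + 65y3 + 59y4 + 34y5

Subject to:
  y1 + 2y2 + 4y3 + 3y4 + 4y5 ≥ 11
  5y1 + y2 + 5y3 + 5y4 + y5 ≥ 17
  y1, y2, y3, y4, y5 ≥ 0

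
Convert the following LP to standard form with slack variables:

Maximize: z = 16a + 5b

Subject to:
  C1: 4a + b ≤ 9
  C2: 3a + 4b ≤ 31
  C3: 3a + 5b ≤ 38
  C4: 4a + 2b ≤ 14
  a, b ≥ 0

max z = 16a + 5b

s.t.
  4a + b + s1 = 9
  3a + 4b + s2 = 31
  3a + 5b + s3 = 38
  4a + 2b + s4 = 14
  a, b, s1, s2, s3, s4 ≥ 0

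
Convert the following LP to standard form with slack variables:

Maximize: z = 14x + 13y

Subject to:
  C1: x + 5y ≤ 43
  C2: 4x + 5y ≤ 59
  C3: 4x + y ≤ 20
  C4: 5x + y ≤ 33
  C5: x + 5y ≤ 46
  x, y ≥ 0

max z = 14x + 13y

s.t.
  x + 5y + s1 = 43
  4x + 5y + s2 = 59
  4x + y + s3 = 20
  5x + y + s4 = 33
  x + 5y + s5 = 46
  x, y, s1, s2, s3, s4, s5 ≥ 0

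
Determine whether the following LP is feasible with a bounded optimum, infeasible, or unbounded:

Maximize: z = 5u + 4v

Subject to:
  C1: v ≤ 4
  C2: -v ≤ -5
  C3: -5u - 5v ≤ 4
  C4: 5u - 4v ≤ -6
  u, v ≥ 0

Infeasible (no feasible solution exists)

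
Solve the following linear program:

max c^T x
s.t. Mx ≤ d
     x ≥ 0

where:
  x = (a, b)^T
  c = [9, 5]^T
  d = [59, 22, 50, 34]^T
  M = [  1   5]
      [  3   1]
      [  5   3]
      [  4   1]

Evaluate the objective at each vertex of the feasible region:
  z(0, 0) = 0
  z(7.333, 0) = 66
  z(4, 10) = 86  ←
  z(3.318, 11.14) = 85.55
  z(0, 11.8) = 59
The maximum is at a = 4, b = 10.

a = 4, b = 10, z = 86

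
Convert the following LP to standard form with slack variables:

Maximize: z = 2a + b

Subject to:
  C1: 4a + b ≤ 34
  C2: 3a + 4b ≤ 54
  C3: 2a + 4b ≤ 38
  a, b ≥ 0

max z = 2a + b

s.t.
  4a + b + s1 = 34
  3a + 4b + s2 = 54
  2a + 4b + s3 = 38
  a, b, s1, s2, s3 ≥ 0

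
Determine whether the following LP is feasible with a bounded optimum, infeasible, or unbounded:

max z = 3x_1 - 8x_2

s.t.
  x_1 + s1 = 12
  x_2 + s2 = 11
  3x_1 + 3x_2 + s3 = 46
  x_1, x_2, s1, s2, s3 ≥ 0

Feasible with a bounded optimal solution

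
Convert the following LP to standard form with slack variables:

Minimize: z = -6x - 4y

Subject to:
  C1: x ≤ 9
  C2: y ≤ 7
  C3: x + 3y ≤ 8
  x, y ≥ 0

min z = -6x - 4y

s.t.
  x + s1 = 9
  y + s2 = 7
  x + 3y + s3 = 8
  x, y, s1, s2, s3 ≥ 0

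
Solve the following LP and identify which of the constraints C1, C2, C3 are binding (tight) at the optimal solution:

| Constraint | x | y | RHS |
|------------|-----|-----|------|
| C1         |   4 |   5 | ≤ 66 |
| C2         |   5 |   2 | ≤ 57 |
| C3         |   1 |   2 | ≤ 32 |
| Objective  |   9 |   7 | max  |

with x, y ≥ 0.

At x = 9, y = 6, compute slack b - a·x for each constraint:
  C1: 66 − 66 = 0  (binding)
  C2: 57 − 57 = 0  (binding)
  C3: 32 − 21 = 11  (slack)

Optimal: x = 9, y = 6
Binding: C1, C2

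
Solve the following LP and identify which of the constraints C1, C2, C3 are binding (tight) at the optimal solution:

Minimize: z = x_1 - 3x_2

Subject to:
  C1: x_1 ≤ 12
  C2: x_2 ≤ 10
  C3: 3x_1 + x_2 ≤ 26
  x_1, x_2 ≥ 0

At x_1 = 0, x_2 = 10, compute slack b - a·x for each constraint:
  C1: 12 − 0 = 12  (slack)
  C2: 10 − 10 = 0  (binding)
  C3: 26 − 10 = 16  (slack)

Optimal: x_1 = 0, x_2 = 10
Binding: C2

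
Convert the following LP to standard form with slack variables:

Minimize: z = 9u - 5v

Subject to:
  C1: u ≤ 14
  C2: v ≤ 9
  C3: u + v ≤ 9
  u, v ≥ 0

min z = 9u - 5v

s.t.
  u + s1 = 14
  v + s2 = 9
  u + v + s3 = 9
  u, v, s1, s2, s3 ≥ 0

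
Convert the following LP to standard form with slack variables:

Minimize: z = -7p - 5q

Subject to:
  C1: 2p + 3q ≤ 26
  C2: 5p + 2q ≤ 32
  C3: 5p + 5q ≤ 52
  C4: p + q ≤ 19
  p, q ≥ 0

min z = -7p - 5q

s.t.
  2p + 3q + s1 = 26
  5p + 2q + s2 = 32
  5p + 5q + s3 = 52
  p + q + s4 = 19
  p, q, s1, s2, s3, s4 ≥ 0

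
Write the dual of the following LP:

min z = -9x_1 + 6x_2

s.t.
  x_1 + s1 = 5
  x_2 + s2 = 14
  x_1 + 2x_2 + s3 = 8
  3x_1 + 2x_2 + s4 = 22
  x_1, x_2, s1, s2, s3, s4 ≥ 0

Primal min cᵀx s.t. Ax ≤ b, x ≥ 0  →  Dual max −bᵀy s.t. Aᵀy ≥ −c, y ≥ 0.

Maximize: z = -5y1 - 14y2 - 8y3 - 22y4

Subject to:
  y1 + y3 + 3y4 ≥ 9
  y2 + 2y3 + 2y4 ≥ -6
  y1, y2, y3, y4 ≥ 0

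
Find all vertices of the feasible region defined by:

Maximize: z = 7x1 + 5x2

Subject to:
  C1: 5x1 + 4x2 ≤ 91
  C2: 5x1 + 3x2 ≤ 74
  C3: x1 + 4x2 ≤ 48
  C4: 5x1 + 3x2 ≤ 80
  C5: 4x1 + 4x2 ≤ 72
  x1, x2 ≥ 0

(0, 0), (14.8, 0), (10, 8), (8, 10), (0, 12)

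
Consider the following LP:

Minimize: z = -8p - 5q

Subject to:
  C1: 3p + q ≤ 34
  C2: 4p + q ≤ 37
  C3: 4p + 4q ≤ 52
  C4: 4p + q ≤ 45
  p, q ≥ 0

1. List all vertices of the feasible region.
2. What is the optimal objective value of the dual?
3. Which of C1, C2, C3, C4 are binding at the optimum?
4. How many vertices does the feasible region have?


1. (0, 0), (9.25, 0), (8, 5), (0, 13)
2. -89
3. C2, C3
4. 4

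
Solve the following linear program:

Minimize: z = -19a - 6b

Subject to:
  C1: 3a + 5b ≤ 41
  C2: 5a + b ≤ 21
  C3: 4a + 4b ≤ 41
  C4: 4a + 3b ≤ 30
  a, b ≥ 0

Evaluate the objective at each vertex of the feasible region:
  z(0, 0) = 0
  z(4.2, 0) = -79.8
  z(3, 6) = -93  ←
  z(2.455, 6.727) = -87
  z(0, 8.2) = -49.2
The minimum is at a = 3, b = 6.

a = 3, b = 6, z = -93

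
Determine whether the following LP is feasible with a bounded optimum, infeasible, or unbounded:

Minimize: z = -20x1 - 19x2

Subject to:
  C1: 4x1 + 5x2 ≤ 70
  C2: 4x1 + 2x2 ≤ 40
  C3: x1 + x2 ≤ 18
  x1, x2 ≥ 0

Feasible with a bounded optimal solution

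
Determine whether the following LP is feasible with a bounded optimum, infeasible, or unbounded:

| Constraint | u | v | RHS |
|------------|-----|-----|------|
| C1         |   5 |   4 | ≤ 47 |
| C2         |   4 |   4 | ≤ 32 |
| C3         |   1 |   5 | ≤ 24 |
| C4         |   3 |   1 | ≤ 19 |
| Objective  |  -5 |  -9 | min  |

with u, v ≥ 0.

Feasible with a bounded optimal solution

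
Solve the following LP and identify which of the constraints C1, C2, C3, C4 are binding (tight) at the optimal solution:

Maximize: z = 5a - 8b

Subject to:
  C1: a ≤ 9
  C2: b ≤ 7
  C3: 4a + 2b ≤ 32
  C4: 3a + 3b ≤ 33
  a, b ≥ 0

At a = 8, b = 0, compute slack b - a·x for each constraint:
  C1: 9 − 8 = 1  (slack)
  C2: 7 − 0 = 7  (slack)
  C3: 32 − 32 = 0  (binding)
  C4: 33 − 24 = 9  (slack)

Optimal: a = 8, b = 0
Binding: C3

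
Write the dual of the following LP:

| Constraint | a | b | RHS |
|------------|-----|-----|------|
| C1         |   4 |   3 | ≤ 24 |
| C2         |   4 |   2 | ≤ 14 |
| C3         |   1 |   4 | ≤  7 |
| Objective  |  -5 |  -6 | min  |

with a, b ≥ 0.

Primal min cᵀx s.t. Ax ≤ b, x ≥ 0  →  Dual max −bᵀy s.t. Aᵀy ≥ −c, y ≥ 0.

Maximize: z = -24y1 - 14y2 - 7y3

Subject to:
  4y1 + 4y2 + y3 ≥ 5
  3y1 + 2y2 + 4y3 ≥ 6
  y1, y2, y3 ≥ 0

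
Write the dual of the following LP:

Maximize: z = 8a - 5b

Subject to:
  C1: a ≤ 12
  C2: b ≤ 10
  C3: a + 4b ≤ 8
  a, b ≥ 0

Primal max cᵀx s.t. Ax ≤ b, x ≥ 0  →  Dual min bᵀy s.t. Aᵀy ≥ c, y ≥ 0.

Minimize: z = 12y1 + 10y2 + 8y3

Subject to:
  y1 + y3 ≥ 8
  y2 + 4y3 ≥ -5
  y1, y2, y3 ≥ 0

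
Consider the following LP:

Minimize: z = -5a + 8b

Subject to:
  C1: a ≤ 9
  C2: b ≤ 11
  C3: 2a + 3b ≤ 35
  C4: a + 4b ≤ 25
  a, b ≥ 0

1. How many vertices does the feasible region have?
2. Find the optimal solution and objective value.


1. 4
2. a = 9, b = 0, z = -45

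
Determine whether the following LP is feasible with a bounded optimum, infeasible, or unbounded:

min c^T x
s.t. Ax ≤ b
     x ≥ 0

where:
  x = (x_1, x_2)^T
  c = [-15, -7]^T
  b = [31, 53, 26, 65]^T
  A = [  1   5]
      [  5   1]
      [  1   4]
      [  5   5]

Feasible with a bounded optimal solution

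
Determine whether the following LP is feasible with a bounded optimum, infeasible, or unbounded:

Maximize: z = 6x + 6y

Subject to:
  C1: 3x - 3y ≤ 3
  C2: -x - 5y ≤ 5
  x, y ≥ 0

Unbounded (objective can increase without bound)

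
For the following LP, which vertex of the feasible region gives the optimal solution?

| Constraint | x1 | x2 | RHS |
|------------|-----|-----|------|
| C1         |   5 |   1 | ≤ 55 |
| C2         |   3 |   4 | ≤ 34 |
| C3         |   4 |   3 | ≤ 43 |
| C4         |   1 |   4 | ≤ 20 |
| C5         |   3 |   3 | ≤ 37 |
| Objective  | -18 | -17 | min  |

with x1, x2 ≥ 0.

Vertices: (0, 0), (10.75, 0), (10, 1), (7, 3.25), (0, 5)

Evaluate the objective at each vertex of the feasible region:
  z(0, 0) = 0
  z(10.75, 0) = -193.5
  z(10, 1) = -197  ←
  z(7, 3.25) = -181.2
  z(0, 5) = -85
The minimum is at x1 = 10, x2 = 1.

(10, 1)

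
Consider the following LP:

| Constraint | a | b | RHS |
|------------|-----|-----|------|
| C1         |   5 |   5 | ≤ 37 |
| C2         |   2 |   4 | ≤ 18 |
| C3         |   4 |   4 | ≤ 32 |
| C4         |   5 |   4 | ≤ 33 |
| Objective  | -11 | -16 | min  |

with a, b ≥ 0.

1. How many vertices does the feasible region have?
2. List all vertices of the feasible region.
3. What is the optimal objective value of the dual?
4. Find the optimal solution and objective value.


1. 4
2. (0, 0), (6.6, 0), (5, 2), (0, 4.5)
3. -87
4. a = 5, b = 2, z = -87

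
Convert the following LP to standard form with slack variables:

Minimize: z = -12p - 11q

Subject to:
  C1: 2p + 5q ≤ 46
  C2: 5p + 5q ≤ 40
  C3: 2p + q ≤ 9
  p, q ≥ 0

min z = -12p - 11q

s.t.
  2p + 5q + s1 = 46
  5p + 5q + s2 = 40
  2p + q + s3 = 9
  p, q, s1, s2, s3 ≥ 0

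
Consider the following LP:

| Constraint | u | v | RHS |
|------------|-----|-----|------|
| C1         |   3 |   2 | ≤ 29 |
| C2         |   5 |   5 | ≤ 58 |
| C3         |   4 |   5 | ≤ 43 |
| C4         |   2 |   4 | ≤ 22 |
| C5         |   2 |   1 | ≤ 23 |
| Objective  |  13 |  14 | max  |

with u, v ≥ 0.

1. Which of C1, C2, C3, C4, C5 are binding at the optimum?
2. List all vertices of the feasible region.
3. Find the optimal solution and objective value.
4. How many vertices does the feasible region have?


1. C1, C4
2. (0, 0), (9.667, 0), (9, 1), (0, 5.5)
3. u = 9, v = 1, z = 131
4. 4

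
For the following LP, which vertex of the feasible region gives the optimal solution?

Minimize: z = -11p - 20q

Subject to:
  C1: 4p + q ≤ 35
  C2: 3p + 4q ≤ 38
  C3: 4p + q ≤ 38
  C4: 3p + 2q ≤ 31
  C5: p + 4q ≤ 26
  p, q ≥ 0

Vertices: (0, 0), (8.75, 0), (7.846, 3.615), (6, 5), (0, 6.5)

Evaluate the objective at each vertex of the feasible region:
  z(0, 0) = 0
  z(8.75, 0) = -96.25
  z(7.846, 3.615) = -158.6
  z(6, 5) = -166  ←
  z(0, 6.5) = -130
The minimum is at p = 6, q = 5.

(6, 5)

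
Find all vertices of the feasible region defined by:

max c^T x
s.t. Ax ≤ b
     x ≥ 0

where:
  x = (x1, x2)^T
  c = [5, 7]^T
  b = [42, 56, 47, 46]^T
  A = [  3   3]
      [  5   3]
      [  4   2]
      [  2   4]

(0, 0), (11.2, 0), (7, 7), (5, 9), (0, 11.5)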